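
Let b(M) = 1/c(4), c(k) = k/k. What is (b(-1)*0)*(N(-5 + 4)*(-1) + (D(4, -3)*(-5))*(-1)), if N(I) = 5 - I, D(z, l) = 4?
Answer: 0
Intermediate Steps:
c(k) = 1
b(M) = 1 (b(M) = 1/1 = 1)
(b(-1)*0)*(N(-5 + 4)*(-1) + (D(4, -3)*(-5))*(-1)) = (1*0)*((5 - (-5 + 4))*(-1) + (4*(-5))*(-1)) = 0*((5 - 1*(-1))*(-1) - 20*(-1)) = 0*((5 + 1)*(-1) + 20) = 0*(6*(-1) + 20) = 0*(-6 + 20) = 0*14 = 0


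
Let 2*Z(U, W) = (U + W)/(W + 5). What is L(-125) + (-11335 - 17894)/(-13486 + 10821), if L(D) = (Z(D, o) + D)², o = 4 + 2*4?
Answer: 50764113109/3080740 ≈ 16478.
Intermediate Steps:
o = 12 (o = 4 + 8 = 12)
Z(U, W) = (U + W)/(2*(5 + W)) (Z(U, W) = ((U + W)/(W + 5))/2 = ((U + W)/(5 + W))/2 = (U + W)/(2*(5 + W)))
L(D) = (6/17 + 35*D/34)² (L(D) = ((D + 12)/(2*(5 + 12)) + D)² = ((½)*(12 + D)/17 + D)² = ((½)*(1/17)*(12 + D) + D)² = ((6/17 + D/34) + D)² = (6/17 + 35*D/34)²)
L(-125) + (-11335 - 17894)/(-13486 + 10821) = (12 + 35*(-125))²/1156 + (-11335 - 17894)/(-13486 + 10821) = (12 - 4375)²/1156 - 29229/(-2665) = (1/1156)*(-4363)² - 29229*(-1/2665) = (1/1156)*19035769 + 29229/2665 = 19035769/1156 + 29229/2665 = 50764113109/3080740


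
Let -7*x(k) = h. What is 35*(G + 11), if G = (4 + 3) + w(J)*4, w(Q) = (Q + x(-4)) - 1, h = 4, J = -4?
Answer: -150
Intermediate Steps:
x(k) = -4/7 (x(k) = -⅐*4 = -4/7)
w(Q) = -11/7 + Q (w(Q) = (Q - 4/7) - 1 = (-4/7 + Q) - 1 = -11/7 + Q)
G = -107/7 (G = (4 + 3) + (-11/7 - 4)*4 = 7 - 39/7*4 = 7 - 156/7 = -107/7 ≈ -15.286)
35*(G + 11) = 35*(-107/7 + 11) = 35*(-30/7) = -150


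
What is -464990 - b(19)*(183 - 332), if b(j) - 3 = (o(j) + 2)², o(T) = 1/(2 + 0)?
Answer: -1854447/4 ≈ -4.6361e+5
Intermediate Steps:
o(T) = ½ (o(T) = 1/2 = ½)
b(j) = 37/4 (b(j) = 3 + (½ + 2)² = 3 + (5/2)² = 3 + 25/4 = 37/4)
-464990 - b(19)*(183 - 332) = -464990 - 37*(183 - 332)/4 = -464990 - 37*(-149)/4 = -464990 - 1*(-5513/4) = -464990 + 5513/4 = -1854447/4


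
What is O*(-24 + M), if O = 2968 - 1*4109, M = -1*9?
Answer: 37653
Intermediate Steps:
M = -9
O = -1141 (O = 2968 - 4109 = -1141)
O*(-24 + M) = -1141*(-24 - 9) = -1141*(-33) = 37653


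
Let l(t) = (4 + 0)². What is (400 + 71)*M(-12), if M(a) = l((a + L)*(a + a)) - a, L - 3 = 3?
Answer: 13188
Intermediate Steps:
L = 6 (L = 3 + 3 = 6)
l(t) = 16 (l(t) = 4² = 16)
M(a) = 16 - a
(400 + 71)*M(-12) = (400 + 71)*(16 - 1*(-12)) = 471*(16 + 12) = 471*28 = 13188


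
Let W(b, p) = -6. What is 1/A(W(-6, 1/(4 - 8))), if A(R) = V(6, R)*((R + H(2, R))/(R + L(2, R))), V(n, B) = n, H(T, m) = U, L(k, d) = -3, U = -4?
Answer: 3/20 ≈ 0.15000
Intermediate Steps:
H(T, m) = -4
A(R) = 6*(-4 + R)/(-3 + R) (A(R) = 6*((R - 4)/(R - 3)) = 6*((-4 + R)/(-3 + R)) = 6*(-4 + R)/(-3 + R))
1/A(W(-6, 1/(4 - 8))) = 1/(6*(-4 - 6)/(-3 - 6)) = 1/(6*(-10)/(-9)) = 1/(6*(-1/9)*(-10)) = 1/(20/3) = 3/20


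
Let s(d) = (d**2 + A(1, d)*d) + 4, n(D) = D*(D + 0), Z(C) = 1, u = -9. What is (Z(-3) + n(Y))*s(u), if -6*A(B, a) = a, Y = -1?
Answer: 143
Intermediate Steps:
A(B, a) = -a/6
n(D) = D**2 (n(D) = D*D = D**2)
s(d) = 4 + 5*d**2/6 (s(d) = (d**2 + (-d/6)*d) + 4 = (d**2 - d**2/6) + 4 = 5*d**2/6 + 4 = 4 + 5*d**2/6)
(Z(-3) + n(Y))*s(u) = (1 + (-1)**2)*(4 + (5/6)*(-9)**2) = (1 + 1)*(4 + (5/6)*81) = 2*(4 + 135/2) = 2*(143/2) = 143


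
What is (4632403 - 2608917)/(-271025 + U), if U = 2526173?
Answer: 1011743/1127574 ≈ 0.89727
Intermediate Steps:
(4632403 - 2608917)/(-271025 + U) = (4632403 - 2608917)/(-271025 + 2526173) = 2023486/2255148 = 2023486*(1/2255148) = 1011743/1127574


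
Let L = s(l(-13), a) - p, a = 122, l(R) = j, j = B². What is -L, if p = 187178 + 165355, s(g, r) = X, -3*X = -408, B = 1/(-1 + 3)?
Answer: 352397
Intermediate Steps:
B = ½ (B = 1/2 = ½ ≈ 0.50000)
X = 136 (X = -⅓*(-408) = 136)
j = ¼ (j = (½)² = ¼ ≈ 0.25000)
l(R) = ¼
s(g, r) = 136
p = 352533
L = -352397 (L = 136 - 1*352533 = 136 - 352533 = -352397)
-L = -1*(-352397) = 352397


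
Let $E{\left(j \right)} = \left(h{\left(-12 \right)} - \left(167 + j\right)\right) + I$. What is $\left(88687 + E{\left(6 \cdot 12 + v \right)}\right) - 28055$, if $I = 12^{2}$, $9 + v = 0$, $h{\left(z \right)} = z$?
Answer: $60534$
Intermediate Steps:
$v = -9$ ($v = -9 + 0 = -9$)
$I = 144$
$E{\left(j \right)} = -35 - j$ ($E{\left(j \right)} = \left(-12 - \left(167 + j\right)\right) + 144 = \left(-179 - j\right) + 144 = -35 - j$)
$\left(88687 + E{\left(6 \cdot 12 + v \right)}\right) - 28055 = \left(88687 - \left(26 + 72\right)\right) - 28055 = \left(88687 - 98\right) - 28055 = 88589 - 28055 = 60534$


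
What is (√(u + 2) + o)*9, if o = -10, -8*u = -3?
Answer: -90 + 9*√38/4 ≈ -76.130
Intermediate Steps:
u = 3/8 (u = -⅛*(-3) = 3/8 ≈ 0.37500)
(√(u + 2) + o)*9 = (√(3/8 + 2) - 10)*9 = (√(19/8) - 10)*9 = (√38/4 - 10)*9 = (-10 + √38/4)*9 = -90 + 9*√38/4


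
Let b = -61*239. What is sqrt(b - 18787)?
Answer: I*sqrt(33366) ≈ 182.66*I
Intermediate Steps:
b = -14579
sqrt(b - 18787) = sqrt(-14579 - 18787) = sqrt(-33366) = I*sqrt(33366)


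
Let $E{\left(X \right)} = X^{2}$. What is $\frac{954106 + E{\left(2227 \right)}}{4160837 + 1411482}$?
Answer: $\frac{5913635}{5572319} \approx 1.0613$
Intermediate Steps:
$\frac{954106 + E{\left(2227 \right)}}{4160837 + 1411482} = \frac{954106 + 2227^{2}}{4160837 + 1411482} = \frac{954106 + 4959529}{5572319} = 5913635 \cdot \frac{1}{5572319} = \frac{5913635}{5572319}$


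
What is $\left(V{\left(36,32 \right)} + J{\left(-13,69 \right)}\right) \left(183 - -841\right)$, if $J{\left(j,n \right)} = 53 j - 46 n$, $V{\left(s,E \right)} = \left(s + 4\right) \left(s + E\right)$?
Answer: $-1170432$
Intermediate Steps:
$V{\left(s,E \right)} = \left(4 + s\right) \left(E + s\right)$
$J{\left(j,n \right)} = - 46 n + 53 j$
$\left(V{\left(36,32 \right)} + J{\left(-13,69 \right)}\right) \left(183 - -841\right) = \left(\left(36^{2} + 4 \cdot 32 + 4 \cdot 36 + 32 \cdot 36\right) + \left(\left(-46\right) 69 + 53 \left(-13\right)\right)\right) \left(183 - -841\right) = \left(\left(1296 + 128 + 144 + 1152\right) - 3863\right) \left(183 + \left(-1328 + 2169\right)\right) = \left(2720 - 3863\right) \left(183 + 841\right) = \left(-1143\right) 1024 = -1170432$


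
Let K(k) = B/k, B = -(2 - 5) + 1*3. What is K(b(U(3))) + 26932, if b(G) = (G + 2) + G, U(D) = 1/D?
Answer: 107737/4 ≈ 26934.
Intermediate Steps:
b(G) = 2 + 2*G (b(G) = (2 + G) + G = 2 + 2*G)
B = 6 (B = -1*(-3) + 3 = 3 + 3 = 6)
K(k) = 6/k
K(b(U(3))) + 26932 = 6/(2 + 2/3) + 26932 = 6/(2 + 2*(⅓)) + 26932 = 6/(2 + ⅔) + 26932 = 6/(8/3) + 26932 = 6*(3/8) + 26932 = 9/4 + 26932 = 107737/4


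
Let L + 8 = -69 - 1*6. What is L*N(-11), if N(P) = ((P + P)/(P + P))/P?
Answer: 83/11 ≈ 7.5455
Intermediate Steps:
N(P) = 1/P (N(P) = ((2*P)/((2*P)))/P = ((2*P)*(1/(2*P)))/P = 1/P)
L = -83 (L = -8 + (-69 - 1*6) = -8 + (-69 - 6) = -8 - 75 = -83)
L*N(-11) = -83/(-11) = -83*(-1/11) = 83/11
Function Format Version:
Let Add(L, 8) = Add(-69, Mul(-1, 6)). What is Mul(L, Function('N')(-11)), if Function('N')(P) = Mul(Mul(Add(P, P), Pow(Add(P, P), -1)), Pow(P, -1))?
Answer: Rational(83, 11) ≈ 7.5455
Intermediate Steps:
Function('N')(P) = Pow(P, -1) (Function('N')(P) = Mul(Mul(Mul(2, P), Pow(Mul(2, P), -1)), Pow(P, -1)) = Mul(Mul(Mul(2, P), Mul(Rational(1, 2), Pow(P, -1))), Pow(P, -1)) = Mul(1, Pow(P, -1)) = Pow(P, -1))
L = -83 (L = Add(-8, Add(-69, Mul(-1, 6))) = Add(-8, Add(-69, -6)) = Add(-8, -75) = -83)
Mul(L, Function('N')(-11)) = Mul(-83, Pow(-11, -1)) = Mul(-83, Rational(-1, 11)) = Rational(83, 11)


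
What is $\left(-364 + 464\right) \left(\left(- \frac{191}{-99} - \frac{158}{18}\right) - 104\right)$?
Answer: $- \frac{365800}{33} \approx -11085.0$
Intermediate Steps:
$\left(-364 + 464\right) \left(\left(- \frac{191}{-99} - \frac{158}{18}\right) - 104\right) = 100 \left(\left(\left(-191\right) \left(- \frac{1}{99}\right) - \frac{79}{9}\right) - 104\right) = 100 \left(\left(\frac{191}{99} - \frac{79}{9}\right) - 104\right) = 100 \left(- \frac{226}{33} - 104\right) = 100 \left(- \frac{3658}{33}\right) = - \frac{365800}{33}$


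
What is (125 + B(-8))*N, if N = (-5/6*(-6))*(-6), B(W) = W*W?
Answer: -5670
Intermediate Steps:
B(W) = W²
N = -30 (N = (-5*⅙*(-6))*(-6) = -⅚*(-6)*(-6) = 5*(-6) = -30)
(125 + B(-8))*N = (125 + (-8)²)*(-30) = (125 + 64)*(-30) = 189*(-30) = -5670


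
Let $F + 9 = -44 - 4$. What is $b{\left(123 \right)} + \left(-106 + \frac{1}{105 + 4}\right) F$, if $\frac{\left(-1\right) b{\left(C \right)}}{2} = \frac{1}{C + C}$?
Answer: $\frac{80997974}{13407} \approx 6041.5$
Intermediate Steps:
$b{\left(C \right)} = - \frac{1}{C}$ ($b{\left(C \right)} = - \frac{2}{C + C} = - \frac{2}{2 C} = - 2 \frac{1}{2 C} = - \frac{1}{C}$)
$F = -57$ ($F = -9 - 48 = -57$)
$b{\left(123 \right)} + \left(-106 + \frac{1}{105 + 4}\right) F = - \frac{1}{123} + \left(-106 + \frac{1}{105 + 4}\right) \left(-57\right) = \left(-1\right) \frac{1}{123} + \left(-106 + \frac{1}{109}\right) \left(-57\right) = - \frac{1}{123} + \left(-106 + \frac{1}{109}\right) \left(-57\right) = - \frac{1}{123} - - \frac{658521}{109} = - \frac{1}{123} + \frac{658521}{109} = \frac{80997974}{13407}$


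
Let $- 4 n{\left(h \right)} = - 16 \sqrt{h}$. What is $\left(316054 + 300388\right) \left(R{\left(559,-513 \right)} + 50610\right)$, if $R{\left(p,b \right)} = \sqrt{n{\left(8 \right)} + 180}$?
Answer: $31198129620 + 1232884 \sqrt{45 + 2 \sqrt{2}} \approx 3.1207 \cdot 10^{10}$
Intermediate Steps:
$n{\left(h \right)} = 4 \sqrt{h}$ ($n{\left(h \right)} = - \frac{\left(-16\right) \sqrt{h}}{4} = 4 \sqrt{h}$)
$R{\left(p,b \right)} = \sqrt{180 + 8 \sqrt{2}}$ ($R{\left(p,b \right)} = \sqrt{4 \sqrt{8} + 180} = \sqrt{4 \cdot 2 \sqrt{2} + 180} = \sqrt{8 \sqrt{2} + 180} = \sqrt{180 + 8 \sqrt{2}}$)
$\left(316054 + 300388\right) \left(R{\left(559,-513 \right)} + 50610\right) = \left(316054 + 300388\right) \left(2 \sqrt{45 + 2 \sqrt{2}} + 50610\right) = 616442 \left(50610 + 2 \sqrt{45 + 2 \sqrt{2}}\right) = 31198129620 + 1232884 \sqrt{45 + 2 \sqrt{2}}$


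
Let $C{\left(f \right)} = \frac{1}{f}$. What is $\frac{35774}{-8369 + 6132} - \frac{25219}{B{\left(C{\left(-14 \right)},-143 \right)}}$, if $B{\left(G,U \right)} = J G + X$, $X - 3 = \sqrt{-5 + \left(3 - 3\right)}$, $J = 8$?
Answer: $\frac{- 250418 \sqrt{5} + 395512479 i}{2237 \left(- 17 i + 7 \sqrt{5}\right)} \approx -5636.0 + 5174.5 i$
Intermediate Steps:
$X = 3 + i \sqrt{5}$ ($X = 3 + \sqrt{-5 + \left(3 - 3\right)} = 3 + \sqrt{-5 + 0} = 3 + \sqrt{-5} = 3 + i \sqrt{5} \approx 3.0 + 2.2361 i$)
$B{\left(G,U \right)} = 3 + 8 G + i \sqrt{5}$ ($B{\left(G,U \right)} = 8 G + \left(3 + i \sqrt{5}\right) = 3 + 8 G + i \sqrt{5}$)
$\frac{35774}{-8369 + 6132} - \frac{25219}{B{\left(C{\left(-14 \right)},-143 \right)}} = \frac{35774}{-8369 + 6132} - \frac{25219}{3 + \frac{8}{-14} + i \sqrt{5}} = \frac{35774}{-2237} - \frac{25219}{3 + 8 \left(- \frac{1}{14}\right) + i \sqrt{5}} = 35774 \left(- \frac{1}{2237}\right) - \frac{25219}{3 - \frac{4}{7} + i \sqrt{5}} = - \frac{35774}{2237} - \frac{25219}{\frac{17}{7} + i \sqrt{5}}$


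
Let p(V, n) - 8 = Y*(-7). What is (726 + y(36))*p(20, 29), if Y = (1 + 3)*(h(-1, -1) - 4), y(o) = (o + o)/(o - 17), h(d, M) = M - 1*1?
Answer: 2440416/19 ≈ 1.2844e+5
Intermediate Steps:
h(d, M) = -1 + M (h(d, M) = M - 1 = -1 + M)
y(o) = 2*o/(-17 + o) (y(o) = (2*o)/(-17 + o) = 2*o/(-17 + o))
Y = -24 (Y = (1 + 3)*((-1 - 1) - 4) = 4*(-2 - 4) = 4*(-6) = -24)
p(V, n) = 176 (p(V, n) = 8 - 24*(-7) = 8 + 168 = 176)
(726 + y(36))*p(20, 29) = (726 + 2*36/(-17 + 36))*176 = (726 + 2*36/19)*176 = (726 + 2*36*(1/19))*176 = (726 + 72/19)*176 = (13866/19)*176 = 2440416/19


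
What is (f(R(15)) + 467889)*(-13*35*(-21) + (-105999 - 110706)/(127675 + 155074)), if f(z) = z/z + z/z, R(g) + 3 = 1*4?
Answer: 1263984137271090/282749 ≈ 4.4703e+9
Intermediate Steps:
R(g) = 1 (R(g) = -3 + 1*4 = -3 + 4 = 1)
f(z) = 2 (f(z) = 1 + 1 = 2)
(f(R(15)) + 467889)*(-13*35*(-21) + (-105999 - 110706)/(127675 + 155074)) = (2 + 467889)*(-13*35*(-21) + (-105999 - 110706)/(127675 + 155074)) = 467891*(-455*(-21) - 216705/282749) = 467891*(9555 - 216705*1/282749) = 467891*(9555 - 216705/282749) = 467891*(2701449990/282749) = 1263984137271090/282749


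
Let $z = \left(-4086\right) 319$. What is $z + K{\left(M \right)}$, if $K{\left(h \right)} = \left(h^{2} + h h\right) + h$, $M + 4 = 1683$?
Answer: $4336327$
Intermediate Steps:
$M = 1679$ ($M = -4 + 1683 = 1679$)
$K{\left(h \right)} = h + 2 h^{2}$ ($K{\left(h \right)} = \left(h^{2} + h^{2}\right) + h = 2 h^{2} + h = h + 2 h^{2}$)
$z = -1303434$
$z + K{\left(M \right)} = -1303434 + 1679 \left(1 + 2 \cdot 1679\right) = -1303434 + 1679 \left(1 + 3358\right) = -1303434 + 1679 \cdot 3359 = -1303434 + 5639761 = 4336327$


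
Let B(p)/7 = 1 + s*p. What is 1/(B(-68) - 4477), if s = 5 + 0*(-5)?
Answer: -1/6850 ≈ -0.00014599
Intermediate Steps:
s = 5 (s = 5 + 0 = 5)
B(p) = 7 + 35*p (B(p) = 7*(1 + 5*p) = 7 + 35*p)
1/(B(-68) - 4477) = 1/((7 + 35*(-68)) - 4477) = 1/((7 - 2380) - 4477) = 1/(-2373 - 4477) = 1/(-6850) = -1/6850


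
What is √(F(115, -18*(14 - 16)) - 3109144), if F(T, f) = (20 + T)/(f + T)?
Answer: I*√70891571959/151 ≈ 1763.3*I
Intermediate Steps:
F(T, f) = (20 + T)/(T + f)
√(F(115, -18*(14 - 16)) - 3109144) = √((20 + 115)/(115 - 18*(14 - 16)) - 3109144) = √(135/(115 - 18*(-2)) - 3109144) = √(135/(115 + 36) - 3109144) = √(135/151 - 3109144) = √(-469480609/151) = I*√70891571959/151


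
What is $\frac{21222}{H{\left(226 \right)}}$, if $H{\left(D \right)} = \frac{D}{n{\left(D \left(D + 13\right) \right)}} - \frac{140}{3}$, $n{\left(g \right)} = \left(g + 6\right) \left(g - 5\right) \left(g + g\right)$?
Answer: $- \frac{29596129767596880}{65081176255199} \approx -454.76$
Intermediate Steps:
$n{\left(g \right)} = 2 g \left(-5 + g\right) \left(6 + g\right)$ ($n{\left(g \right)} = \left(6 + g\right) \left(-5 + g\right) 2 g = \left(-5 + g\right) \left(6 + g\right) 2 g = 2 g \left(-5 + g\right) \left(6 + g\right)$)
$H{\left(D \right)} = - \frac{140}{3} + \frac{1}{2 \left(13 + D\right) \left(-30 + D \left(13 + D\right) + D^{2} \left(13 + D\right)^{2}\right)}$ ($H{\left(D \right)} = \frac{D}{2 D \left(D + 13\right) \left(-30 + D \left(D + 13\right) + \left(D \left(D + 13\right)\right)^{2}\right)} - \frac{140}{3} = \frac{D}{2 D \left(13 + D\right) \left(-30 + D \left(13 + D\right) + \left(D \left(13 + D\right)\right)^{2}\right)} - \frac{140}{3} = \frac{D}{2 D \left(13 + D\right) \left(-30 + D \left(13 + D\right) + D^{2} \left(13 + D\right)^{2}\right)} - \frac{140}{3} = D \frac{1}{2 D \left(13 + D\right) \left(-30 + D \left(13 + D\right) + D^{2} \left(13 + D\right)^{2}\right)} - \frac{140}{3} = \frac{1}{2 \left(13 + D\right) \left(-30 + D \left(13 + D\right) + D^{2} \left(13 + D\right)^{2}\right)} - \frac{140}{3} = - \frac{140}{3} + \frac{1}{2 \left(13 + D\right) \left(-30 + D \left(13 + D\right) + D^{2} \left(13 + D\right)^{2}\right)}$)
$\frac{21222}{H{\left(226 \right)}} = \frac{21222}{\frac{1}{6} \frac{1}{13 + 226} \frac{1}{-30 + 226^{2} + 13 \cdot 226 + 226^{2} \left(13 + 226\right)^{2}} \left(3 - 280 \left(13 + 226\right) \left(-30 + 226^{2} + 13 \cdot 226 + 226^{2} \left(13 + 226\right)^{2}\right)\right)} = \frac{21222}{\frac{1}{6} \cdot \frac{1}{239} \frac{1}{-30 + 51076 + 2938 + 51076 \cdot 239^{2}} \left(3 - 66920 \left(-30 + 51076 + 2938 + 51076 \cdot 239^{2}\right)\right)} = \frac{21222}{\frac{1}{6} \cdot \frac{1}{239} \frac{1}{-30 + 51076 + 2938 + 51076 \cdot 57121} \left(3 - 66920 \left(-30 + 51076 + 2938 + 51076 \cdot 57121\right)\right)} = \frac{21222}{\frac{1}{6} \cdot \frac{1}{239} \frac{1}{-30 + 51076 + 2938 + 2917512196} \left(3 - 66920 \left(-30 + 51076 + 2938 + 2917512196\right)\right)} = \frac{21222}{\frac{1}{6} \cdot \frac{1}{239} \cdot \frac{1}{2917566180} \left(3 - 66920 \cdot 2917566180\right)} = \frac{21222}{\frac{1}{6} \cdot \frac{1}{239} \cdot \frac{1}{2917566180} \left(3 - 195243528765600\right)} = \frac{21222}{\frac{1}{6} \cdot \frac{1}{239} \cdot \frac{1}{2917566180} \left(-195243528765597\right)} = \frac{21222}{- \frac{65081176255199}{1394596634040}} = 21222 \left(- \frac{1394596634040}{65081176255199}\right) = - \frac{29596129767596880}{65081176255199}$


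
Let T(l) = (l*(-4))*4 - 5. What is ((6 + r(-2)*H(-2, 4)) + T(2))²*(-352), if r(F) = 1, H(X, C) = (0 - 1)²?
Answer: -316800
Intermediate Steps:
H(X, C) = 1 (H(X, C) = (-1)² = 1)
T(l) = -5 - 16*l (T(l) = -4*l*4 - 5 = -16*l - 5 = -5 - 16*l)
((6 + r(-2)*H(-2, 4)) + T(2))²*(-352) = ((6 + 1*1) + (-5 - 16*2))²*(-352) = ((6 + 1) + (-5 - 32))²*(-352) = (7 - 37)²*(-352) = (-30)²*(-352) = 900*(-352) = -316800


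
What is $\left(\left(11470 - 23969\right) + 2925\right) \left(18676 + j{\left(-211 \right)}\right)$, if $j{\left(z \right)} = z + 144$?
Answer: $-178162566$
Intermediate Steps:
$j{\left(z \right)} = 144 + z$
$\left(\left(11470 - 23969\right) + 2925\right) \left(18676 + j{\left(-211 \right)}\right) = \left(\left(11470 - 23969\right) + 2925\right) \left(18676 + \left(144 - 211\right)\right) = \left(-12499 + 2925\right) \left(18676 - 67\right) = \left(-9574\right) 18609 = -178162566$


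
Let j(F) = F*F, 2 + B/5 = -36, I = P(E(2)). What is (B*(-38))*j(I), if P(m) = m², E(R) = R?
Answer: 115520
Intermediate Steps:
I = 4 (I = 2² = 4)
B = -190 (B = -10 + 5*(-36) = -10 - 180 = -190)
j(F) = F²
(B*(-38))*j(I) = -190*(-38)*4² = 7220*16 = 115520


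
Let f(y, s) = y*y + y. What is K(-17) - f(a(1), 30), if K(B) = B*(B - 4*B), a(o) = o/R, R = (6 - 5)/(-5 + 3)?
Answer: -869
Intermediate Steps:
R = -½ (R = 1/(-2) = 1*(-½) = -½ ≈ -0.50000)
a(o) = -2*o (a(o) = o/(-½) = o*(-2) = -2*o)
K(B) = -3*B² (K(B) = B*(-3*B) = -3*B²)
f(y, s) = y + y² (f(y, s) = y² + y = y + y²)
K(-17) - f(a(1), 30) = -3*(-17)² - (-2*1)*(1 - 2*1) = -3*289 - (-2)*(1 - 2) = -867 - (-2)*(-1) = -867 - 1*2 = -867 - 2 = -869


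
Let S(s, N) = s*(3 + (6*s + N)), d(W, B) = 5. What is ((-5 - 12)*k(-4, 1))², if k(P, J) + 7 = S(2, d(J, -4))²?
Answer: 733380561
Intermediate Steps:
S(s, N) = s*(3 + N + 6*s) (S(s, N) = s*(3 + (N + 6*s)) = s*(3 + N + 6*s))
k(P, J) = 1593 (k(P, J) = -7 + (2*(3 + 5 + 6*2))² = -7 + (2*(3 + 5 + 12))² = -7 + (2*20)² = -7 + 40² = -7 + 1600 = 1593)
((-5 - 12)*k(-4, 1))² = ((-5 - 12)*1593)² = (-17*1593)² = (-27081)² = 733380561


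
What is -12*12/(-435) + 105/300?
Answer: 79/116 ≈ 0.68103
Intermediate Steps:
-12*12/(-435) + 105/300 = -144*(-1/435) + 105*(1/300) = 48/145 + 7/20 = 79/116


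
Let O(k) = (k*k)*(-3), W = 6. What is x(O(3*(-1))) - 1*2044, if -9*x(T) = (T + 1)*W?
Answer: -6080/3 ≈ -2026.7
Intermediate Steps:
O(k) = -3*k² (O(k) = k²*(-3) = -3*k²)
x(T) = -⅔ - 2*T/3 (x(T) = -(T + 1)*6/9 = -(1 + T)*6/9 = -(6 + 6*T)/9 = -⅔ - 2*T/3)
x(O(3*(-1))) - 1*2044 = (-⅔ - (-2)*(3*(-1))²) - 1*2044 = (-⅔ - (-2)*(-3)²) - 2044 = (-⅔ - (-2)*9) - 2044 = (-⅔ - ⅔*(-27)) - 2044 = (-⅔ + 18) - 2044 = 52/3 - 2044 = -6080/3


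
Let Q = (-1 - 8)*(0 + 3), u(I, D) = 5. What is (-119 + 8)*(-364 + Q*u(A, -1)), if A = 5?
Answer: 55389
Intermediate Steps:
Q = -27 (Q = -9*3 = -27)
(-119 + 8)*(-364 + Q*u(A, -1)) = (-119 + 8)*(-364 - 27*5) = -111*(-364 - 135) = -111*(-499) = 55389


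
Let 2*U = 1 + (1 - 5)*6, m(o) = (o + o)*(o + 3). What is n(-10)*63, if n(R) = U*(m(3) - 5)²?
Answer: -1392489/2 ≈ -6.9624e+5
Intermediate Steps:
m(o) = 2*o*(3 + o) (m(o) = (2*o)*(3 + o) = 2*o*(3 + o))
U = -23/2 (U = (1 + (1 - 5)*6)/2 = (1 - 4*6)/2 = (1 - 24)/2 = (½)*(-23) = -23/2 ≈ -11.500)
n(R) = -22103/2 (n(R) = -23*(2*3*(3 + 3) - 5)²/2 = -23*(2*3*6 - 5)²/2 = -23*(36 - 5)²/2 = -23/2*31² = -23/2*961 = -22103/2)
n(-10)*63 = -22103/2*63 = -1392489/2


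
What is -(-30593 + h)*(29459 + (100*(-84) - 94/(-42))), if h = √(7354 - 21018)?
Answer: 13530855598/21 - 1769144*I*√854/21 ≈ 6.4433e+8 - 2.4619e+6*I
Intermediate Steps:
h = 4*I*√854 (h = √(-13664) = 4*I*√854 ≈ 116.89*I)
-(-30593 + h)*(29459 + (100*(-84) - 94/(-42))) = -(-30593 + 4*I*√854)*(29459 + (100*(-84) - 94/(-42))) = -(-30593 + 4*I*√854)*(29459 + (-8400 - 94*(-1/42))) = -(-30593 + 4*I*√854)*(29459 + (-8400 + 47/21)) = -(-30593 + 4*I*√854)*(29459 - 176353/21) = -(-30593 + 4*I*√854)*442286/21 = -(-13530855598/21 + 1769144*I*√854/21) = 13530855598/21 - 1769144*I*√854/21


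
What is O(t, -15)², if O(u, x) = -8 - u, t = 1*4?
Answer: 144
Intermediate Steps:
t = 4
O(t, -15)² = (-8 - 1*4)² = (-8 - 4)² = (-12)² = 144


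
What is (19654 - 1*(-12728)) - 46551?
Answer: -14169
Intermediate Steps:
(19654 - 1*(-12728)) - 46551 = (19654 + 12728) - 46551 = 32382 - 46551 = -14169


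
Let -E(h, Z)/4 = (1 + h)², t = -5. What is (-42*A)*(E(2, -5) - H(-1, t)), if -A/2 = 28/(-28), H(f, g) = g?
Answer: 2604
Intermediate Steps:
E(h, Z) = -4*(1 + h)²
A = 2 (A = -56/(-28) = -56*(-1)/28 = -2*(-1) = 2)
(-42*A)*(E(2, -5) - H(-1, t)) = (-42*2)*(-4*(1 + 2)² - 1*(-5)) = -84*(-4*3² + 5) = -84*(-4*9 + 5) = -84*(-36 + 5) = -84*(-31) = 2604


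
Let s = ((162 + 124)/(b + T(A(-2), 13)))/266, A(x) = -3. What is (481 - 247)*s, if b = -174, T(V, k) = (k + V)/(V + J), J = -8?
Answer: -14157/9842 ≈ -1.4384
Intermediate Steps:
T(V, k) = (V + k)/(-8 + V) (T(V, k) = (k + V)/(V - 8) = (V + k)/(-8 + V))
s = -121/19684 (s = ((162 + 124)/(-174 + (-3 + 13)/(-8 - 3)))/266 = (286/(-174 + 10/(-11)))*(1/266) = (286/(-174 - 1/11*10))*(1/266) = (286/(-174 - 10/11))*(1/266) = (286/(-1924/11))*(1/266) = (286*(-11/1924))*(1/266) = -121/74*1/266 = -121/19684 ≈ -0.0061471)
(481 - 247)*s = (481 - 247)*(-121/19684) = 234*(-121/19684) = -14157/9842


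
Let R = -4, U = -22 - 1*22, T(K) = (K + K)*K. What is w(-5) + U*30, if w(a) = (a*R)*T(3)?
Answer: -960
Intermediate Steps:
T(K) = 2*K**2 (T(K) = (2*K)*K = 2*K**2)
U = -44 (U = -22 - 22 = -44)
w(a) = -72*a (w(a) = (a*(-4))*(2*3**2) = (-4*a)*(2*9) = -4*a*18 = -72*a)
w(-5) + U*30 = -72*(-5) - 44*30 = 360 - 1320 = -960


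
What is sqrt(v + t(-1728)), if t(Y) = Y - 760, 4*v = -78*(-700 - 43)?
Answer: sqrt(48002)/2 ≈ 109.55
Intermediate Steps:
v = 28977/2 (v = (-78*(-700 - 43))/4 = (-78*(-743))/4 = (1/4)*57954 = 28977/2 ≈ 14489.)
t(Y) = -760 + Y
sqrt(v + t(-1728)) = sqrt(28977/2 + (-760 - 1728)) = sqrt(28977/2 - 2488) = sqrt(24001/2) = sqrt(48002)/2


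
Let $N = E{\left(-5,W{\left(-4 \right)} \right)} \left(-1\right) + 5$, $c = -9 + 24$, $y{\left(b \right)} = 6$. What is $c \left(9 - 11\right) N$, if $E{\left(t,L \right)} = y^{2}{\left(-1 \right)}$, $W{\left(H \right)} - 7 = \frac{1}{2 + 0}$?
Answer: $930$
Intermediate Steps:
$W{\left(H \right)} = \frac{15}{2}$ ($W{\left(H \right)} = 7 + \frac{1}{2 + 0} = 7 + \frac{1}{2} = \frac{15}{2}$)
$c = 15$
$E{\left(t,L \right)} = 36$ ($E{\left(t,L \right)} = 6^{2} = 36$)
$N = -31$ ($N = 36 \left(-1\right) + 5 = -36 + 5 = -31$)
$c \left(9 - 11\right) N = 15 \left(9 - 11\right) \left(-31\right) = 15 \left(-2\right) \left(-31\right) = \left(-30\right) \left(-31\right) = 930$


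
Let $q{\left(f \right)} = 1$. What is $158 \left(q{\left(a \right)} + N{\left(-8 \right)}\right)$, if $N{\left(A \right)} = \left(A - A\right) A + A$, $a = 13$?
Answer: $-1106$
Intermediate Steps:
$N{\left(A \right)} = A$ ($N{\left(A \right)} = 0 A + A = 0 + A = A$)
$158 \left(q{\left(a \right)} + N{\left(-8 \right)}\right) = 158 \left(1 - 8\right) = 158 \left(-7\right) = -1106$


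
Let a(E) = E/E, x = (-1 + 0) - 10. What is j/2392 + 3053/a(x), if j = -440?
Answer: 912792/299 ≈ 3052.8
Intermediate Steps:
x = -11 (x = -1 - 10 = -11)
a(E) = 1
j/2392 + 3053/a(x) = -440/2392 + 3053/1 = -440*1/2392 + 3053*1 = -55/299 + 3053 = 912792/299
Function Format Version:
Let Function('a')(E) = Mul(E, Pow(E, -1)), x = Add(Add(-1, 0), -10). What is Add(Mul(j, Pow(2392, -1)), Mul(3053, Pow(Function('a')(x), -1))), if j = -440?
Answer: Rational(912792, 299) ≈ 3052.8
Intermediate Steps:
x = -11 (x = Add(-1, -10) = -11)
Function('a')(E) = 1
Add(Mul(j, Pow(2392, -1)), Mul(3053, Pow(Function('a')(x), -1))) = Add(Mul(-440, Pow(2392, -1)), Mul(3053, Pow(1, -1))) = Add(Mul(-440, Rational(1, 2392)), Mul(3053, 1)) = Add(Rational(-55, 299), 3053) = Rational(912792, 299)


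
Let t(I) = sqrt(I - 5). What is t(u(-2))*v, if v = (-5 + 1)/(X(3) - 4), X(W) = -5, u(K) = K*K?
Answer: 4*I/9 ≈ 0.44444*I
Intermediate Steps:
u(K) = K**2
t(I) = sqrt(-5 + I)
v = 4/9 (v = (-5 + 1)/(-5 - 4) = -4/(-9) = -4*(-1/9) = 4/9 ≈ 0.44444)
t(u(-2))*v = sqrt(-5 + (-2)**2)*(4/9) = sqrt(-5 + 4)*(4/9) = sqrt(-1)*(4/9) = I*(4/9) = 4*I/9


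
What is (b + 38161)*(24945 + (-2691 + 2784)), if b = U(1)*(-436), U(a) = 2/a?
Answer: 933641982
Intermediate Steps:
b = -872 (b = (2/1)*(-436) = (2*1)*(-436) = 2*(-436) = -872)
(b + 38161)*(24945 + (-2691 + 2784)) = (-872 + 38161)*(24945 + (-2691 + 2784)) = 37289*(24945 + 93) = 37289*25038 = 933641982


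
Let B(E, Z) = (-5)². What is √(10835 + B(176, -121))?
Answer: 2*√2715 ≈ 104.21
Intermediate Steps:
B(E, Z) = 25
√(10835 + B(176, -121)) = √(10835 + 25) = √10860 = 2*√2715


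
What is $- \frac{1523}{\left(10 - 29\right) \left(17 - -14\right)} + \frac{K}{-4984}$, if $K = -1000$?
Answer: $\frac{1022454}{366947} \approx 2.7864$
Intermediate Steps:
$- \frac{1523}{\left(10 - 29\right) \left(17 - -14\right)} + \frac{K}{-4984} = - \frac{1523}{\left(10 - 29\right) \left(17 - -14\right)} - \frac{1000}{-4984} = - \frac{1523}{\left(-19\right) \left(17 + 14\right)} - - \frac{125}{623} = - \frac{1523}{\left(-19\right) 31} + \frac{125}{623} = - \frac{1523}{-589} + \frac{125}{623} = \left(-1523\right) \left(- \frac{1}{589}\right) + \frac{125}{623} = \frac{1523}{589} + \frac{125}{623} = \frac{1022454}{366947}$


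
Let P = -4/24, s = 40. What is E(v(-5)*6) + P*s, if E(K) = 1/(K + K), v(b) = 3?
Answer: -239/36 ≈ -6.6389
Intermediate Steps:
P = -⅙ (P = -4*1/24 = -⅙ ≈ -0.16667)
E(K) = 1/(2*K)
E(v(-5)*6) + P*s = 1/(2*((3*6))) - ⅙*40 = (½)/18 - 20/3 = (½)*(1/18) - 20/3 = 1/36 - 20/3 = -239/36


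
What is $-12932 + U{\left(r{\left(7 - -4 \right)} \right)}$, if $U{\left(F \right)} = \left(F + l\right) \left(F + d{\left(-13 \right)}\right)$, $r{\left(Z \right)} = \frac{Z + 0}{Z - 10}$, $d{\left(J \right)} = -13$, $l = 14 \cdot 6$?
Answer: $-13122$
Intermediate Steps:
$l = 84$
$r{\left(Z \right)} = \frac{Z}{-10 + Z}$
$U{\left(F \right)} = \left(-13 + F\right) \left(84 + F\right)$ ($U{\left(F \right)} = \left(F + 84\right) \left(F - 13\right) = \left(84 + F\right) \left(-13 + F\right) = \left(-13 + F\right) \left(84 + F\right)$)
$-12932 + U{\left(r{\left(7 - -4 \right)} \right)} = -12932 + \left(-1092 + \left(\frac{7 - -4}{-10 + \left(7 - -4\right)}\right)^{2} + 71 \frac{7 - -4}{-10 + \left(7 - -4\right)}\right) = -12932 + \left(-1092 + \left(\frac{7 + 4}{-10 + \left(7 + 4\right)}\right)^{2} + 71 \frac{7 + 4}{-10 + \left(7 + 4\right)}\right) = -12932 + \left(-1092 + \left(\frac{11}{-10 + 11}\right)^{2} + 71 \frac{11}{-10 + 11}\right) = -12932 + \left(-1092 + \left(\frac{11}{1}\right)^{2} + 71 \cdot \frac{11}{1}\right) = -12932 + \left(-1092 + \left(11 \cdot 1\right)^{2} + 71 \cdot 11 \cdot 1\right) = -12932 + \left(-1092 + 11^{2} + 71 \cdot 11\right) = -12932 + \left(-1092 + 121 + 781\right) = -12932 - 190 = -13122$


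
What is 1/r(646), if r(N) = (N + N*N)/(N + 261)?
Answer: 907/417962 ≈ 0.0021701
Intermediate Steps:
r(N) = (N + N²)/(261 + N)
1/r(646) = 1/(646*(1 + 646)/(261 + 646)) = 1/(646*647/907) = 1/(646*(1/907)*647) = 1/(417962/907) = 907/417962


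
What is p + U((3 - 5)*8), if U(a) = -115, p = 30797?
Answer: 30682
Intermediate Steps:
p + U((3 - 5)*8) = 30797 - 115 = 30682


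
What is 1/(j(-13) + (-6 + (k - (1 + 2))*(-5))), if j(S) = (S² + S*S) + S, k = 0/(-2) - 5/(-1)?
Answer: 1/309 ≈ 0.0032362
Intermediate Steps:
k = 5 (k = 0*(-½) - 5*(-1) = 0 + 5 = 5)
j(S) = S + 2*S² (j(S) = (S² + S²) + S = 2*S² + S = S + 2*S²)
1/(j(-13) + (-6 + (k - (1 + 2))*(-5))) = 1/(-13*(1 + 2*(-13)) + (-6 + (5 - (1 + 2))*(-5))) = 1/(-13*(1 - 26) + (-6 + (5 - 1*3)*(-5))) = 1/(-13*(-25) + (-6 + (5 - 3)*(-5))) = 1/(325 + (-6 + 2*(-5))) = 1/(325 + (-6 - 10)) = 1/(325 - 16) = 1/309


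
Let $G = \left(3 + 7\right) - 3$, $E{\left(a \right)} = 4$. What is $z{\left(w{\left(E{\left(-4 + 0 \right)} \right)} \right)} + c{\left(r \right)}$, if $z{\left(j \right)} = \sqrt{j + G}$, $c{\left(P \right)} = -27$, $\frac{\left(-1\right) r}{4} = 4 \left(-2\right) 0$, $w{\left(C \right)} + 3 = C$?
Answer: $-27 + 2 \sqrt{2} \approx -24.172$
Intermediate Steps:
$w{\left(C \right)} = -3 + C$
$G = 7$ ($G = 10 - 3 = 7$)
$r = 0$ ($r = - 4 \cdot 4 \left(-2\right) 0 = - 4 \left(\left(-8\right) 0\right) = \left(-4\right) 0 = 0$)
$z{\left(j \right)} = \sqrt{7 + j}$ ($z{\left(j \right)} = \sqrt{j + 7} = \sqrt{7 + j}$)
$z{\left(w{\left(E{\left(-4 + 0 \right)} \right)} \right)} + c{\left(r \right)} = \sqrt{7 + \left(-3 + 4\right)} - 27 = \sqrt{7 + 1} - 27 = \sqrt{8} - 27 = 2 \sqrt{2} - 27 = -27 + 2 \sqrt{2}$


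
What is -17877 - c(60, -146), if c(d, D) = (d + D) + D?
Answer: -17645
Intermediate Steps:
c(d, D) = d + 2*D (c(d, D) = (D + d) + D = d + 2*D)
-17877 - c(60, -146) = -17877 - (60 + 2*(-146)) = -17877 - (60 - 292) = -17877 - 1*(-232) = -17877 + 232 = -17645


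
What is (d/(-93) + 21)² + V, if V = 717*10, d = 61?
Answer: 65592994/8649 ≈ 7583.9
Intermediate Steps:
V = 7170
(d/(-93) + 21)² + V = (61/(-93) + 21)² + 7170 = (61*(-1/93) + 21)² + 7170 = (-61/93 + 21)² + 7170 = (1892/93)² + 7170 = 3579664/8649 + 7170 = 65592994/8649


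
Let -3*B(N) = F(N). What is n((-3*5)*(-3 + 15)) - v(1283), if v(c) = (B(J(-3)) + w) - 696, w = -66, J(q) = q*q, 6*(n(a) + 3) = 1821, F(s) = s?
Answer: 2131/2 ≈ 1065.5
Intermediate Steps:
n(a) = 601/2 (n(a) = -3 + (1/6)*1821 = -3 + 607/2 = 601/2)
J(q) = q**2
B(N) = -N/3
v(c) = -765 (v(c) = (-1/3*(-3)**2 - 66) - 696 = (-1/3*9 - 66) - 696 = (-3 - 66) - 696 = -69 - 696 = -765)
n((-3*5)*(-3 + 15)) - v(1283) = 601/2 - 1*(-765) = 601/2 + 765 = 2131/2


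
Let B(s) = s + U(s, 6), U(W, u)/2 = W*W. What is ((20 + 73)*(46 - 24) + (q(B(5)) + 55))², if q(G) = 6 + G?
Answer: 4674244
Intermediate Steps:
U(W, u) = 2*W² (U(W, u) = 2*(W*W) = 2*W²)
B(s) = s + 2*s²
((20 + 73)*(46 - 24) + (q(B(5)) + 55))² = ((20 + 73)*(46 - 24) + ((6 + 5*(1 + 2*5)) + 55))² = (93*22 + ((6 + 5*(1 + 10)) + 55))² = (2046 + ((6 + 5*11) + 55))² = (2046 + ((6 + 55) + 55))² = (2046 + (61 + 55))² = (2046 + 116)² = 2162² = 4674244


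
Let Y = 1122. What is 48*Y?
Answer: 53856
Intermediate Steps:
48*Y = 48*1122 = 53856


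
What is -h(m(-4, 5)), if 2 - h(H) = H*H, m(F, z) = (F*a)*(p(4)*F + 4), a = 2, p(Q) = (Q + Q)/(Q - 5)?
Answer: 82942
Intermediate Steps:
p(Q) = 2*Q/(-5 + Q) (p(Q) = (2*Q)/(-5 + Q) = 2*Q/(-5 + Q))
m(F, z) = 2*F*(4 - 8*F) (m(F, z) = (F*2)*((2*4/(-5 + 4))*F + 4) = (2*F)*((2*4/(-1))*F + 4) = (2*F)*((2*4*(-1))*F + 4) = (2*F)*(-8*F + 4) = (2*F)*(4 - 8*F) = 2*F*(4 - 8*F))
h(H) = 2 - H**2 (h(H) = 2 - H*H = 2 - H**2)
-h(m(-4, 5)) = -(2 - (8*(-4)*(1 - 2*(-4)))**2) = -(2 - (8*(-4)*(1 + 8))**2) = -(2 - (8*(-4)*9)**2) = -(2 - 1*(-288)**2) = -(2 - 1*82944) = -(2 - 82944) = -1*(-82942) = 82942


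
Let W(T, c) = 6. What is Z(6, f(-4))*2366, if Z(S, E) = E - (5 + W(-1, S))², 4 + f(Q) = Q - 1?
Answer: -307580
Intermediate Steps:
f(Q) = -5 + Q (f(Q) = -4 + (Q - 1) = -4 + (-1 + Q) = -5 + Q)
Z(S, E) = -121 + E (Z(S, E) = E - (5 + 6)² = E - 1*11² = E - 1*121 = E - 121 = -121 + E)
Z(6, f(-4))*2366 = (-121 + (-5 - 4))*2366 = (-121 - 9)*2366 = -130*2366 = -307580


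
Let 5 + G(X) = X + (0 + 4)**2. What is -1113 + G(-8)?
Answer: -1110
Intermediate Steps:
G(X) = 11 + X (G(X) = -5 + (X + (0 + 4)**2) = -5 + (X + 4**2) = -5 + (X + 16) = -5 + (16 + X) = 11 + X)
-1113 + G(-8) = -1113 + (11 - 8) = -1113 + 3 = -1110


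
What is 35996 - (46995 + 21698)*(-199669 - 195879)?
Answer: 27171414760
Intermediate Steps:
35996 - (46995 + 21698)*(-199669 - 195879) = 35996 - 68693*(-395548) = 35996 - 1*(-27171378764) = 35996 + 27171378764 = 27171414760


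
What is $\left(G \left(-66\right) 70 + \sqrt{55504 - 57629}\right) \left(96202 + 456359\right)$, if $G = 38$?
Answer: $-97007609160 + 2762805 i \sqrt{85} \approx -9.7008 \cdot 10^{10} + 2.5472 \cdot 10^{7} i$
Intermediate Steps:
$\left(G \left(-66\right) 70 + \sqrt{55504 - 57629}\right) \left(96202 + 456359\right) = \left(38 \left(-66\right) 70 + \sqrt{55504 - 57629}\right) \left(96202 + 456359\right) = \left(\left(-2508\right) 70 + \sqrt{-2125}\right) 552561 = \left(-175560 + 5 i \sqrt{85}\right) 552561 = -97007609160 + 2762805 i \sqrt{85}$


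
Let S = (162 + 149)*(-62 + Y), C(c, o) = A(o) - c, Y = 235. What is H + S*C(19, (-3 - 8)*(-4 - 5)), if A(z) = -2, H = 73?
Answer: -1129790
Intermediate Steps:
C(c, o) = -2 - c
S = 53803 (S = (162 + 149)*(-62 + 235) = 311*173 = 53803)
H + S*C(19, (-3 - 8)*(-4 - 5)) = 73 + 53803*(-2 - 1*19) = 73 + 53803*(-2 - 19) = 73 + 53803*(-21) = 73 - 1129863 = -1129790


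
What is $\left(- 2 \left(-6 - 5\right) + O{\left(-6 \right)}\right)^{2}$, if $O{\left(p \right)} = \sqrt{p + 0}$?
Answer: $478 + 44 i \sqrt{6} \approx 478.0 + 107.78 i$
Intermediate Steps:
$O{\left(p \right)} = \sqrt{p}$
$\left(- 2 \left(-6 - 5\right) + O{\left(-6 \right)}\right)^{2} = \left(- 2 \left(-6 - 5\right) + \sqrt{-6}\right)^{2} = \left(\left(-2\right) \left(-11\right) + i \sqrt{6}\right)^{2} = \left(22 + i \sqrt{6}\right)^{2}$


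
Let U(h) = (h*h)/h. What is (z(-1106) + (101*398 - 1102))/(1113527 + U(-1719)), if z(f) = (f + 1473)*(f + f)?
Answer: -193177/277952 ≈ -0.69500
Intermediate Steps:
U(h) = h (U(h) = h²/h = h)
z(f) = 2*f*(1473 + f) (z(f) = (1473 + f)*(2*f) = 2*f*(1473 + f))
(z(-1106) + (101*398 - 1102))/(1113527 + U(-1719)) = (2*(-1106)*(1473 - 1106) + (101*398 - 1102))/(1113527 - 1719) = (2*(-1106)*367 + (40198 - 1102))/1111808 = (-811804 + 39096)*(1/1111808) = -772708*1/1111808 = -193177/277952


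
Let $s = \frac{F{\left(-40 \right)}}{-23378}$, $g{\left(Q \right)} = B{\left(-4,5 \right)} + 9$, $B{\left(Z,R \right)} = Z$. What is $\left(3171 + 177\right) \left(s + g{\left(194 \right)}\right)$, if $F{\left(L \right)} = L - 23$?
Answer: $\frac{195779322}{11689} \approx 16749.0$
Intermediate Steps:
$F{\left(L \right)} = -23 + L$
$g{\left(Q \right)} = 5$ ($g{\left(Q \right)} = -4 + 9 = 5$)
$s = \frac{63}{23378}$ ($s = \frac{-23 - 40}{-23378} = \left(-63\right) \left(- \frac{1}{23378}\right) = \frac{63}{23378} \approx 0.0026948$)
$\left(3171 + 177\right) \left(s + g{\left(194 \right)}\right) = \left(3171 + 177\right) \left(\frac{63}{23378} + 5\right) = 3348 \cdot \frac{116953}{23378} = \frac{195779322}{11689}$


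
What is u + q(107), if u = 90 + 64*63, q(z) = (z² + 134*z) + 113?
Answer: 30022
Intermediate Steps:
q(z) = 113 + z² + 134*z
u = 4122 (u = 90 + 4032 = 4122)
u + q(107) = 4122 + (113 + 107² + 134*107) = 4122 + (113 + 11449 + 14338) = 4122 + 25900 = 30022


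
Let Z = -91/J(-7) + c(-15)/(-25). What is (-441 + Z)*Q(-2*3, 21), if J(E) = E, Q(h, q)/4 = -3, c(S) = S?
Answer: 25644/5 ≈ 5128.8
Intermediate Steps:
Q(h, q) = -12 (Q(h, q) = 4*(-3) = -12)
Z = 68/5 (Z = -91/(-7) - 15/(-25) = -91*(-⅐) - 15*(-1/25) = 13 + ⅗ = 68/5 ≈ 13.600)
(-441 + Z)*Q(-2*3, 21) = (-441 + 68/5)*(-12) = -2137/5*(-12) = 25644/5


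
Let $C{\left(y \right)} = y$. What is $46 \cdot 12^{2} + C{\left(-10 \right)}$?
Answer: $6614$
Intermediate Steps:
$46 \cdot 12^{2} + C{\left(-10 \right)} = 46 \cdot 12^{2} - 10 = 46 \cdot 144 - 10 = 6624 - 10 = 6614$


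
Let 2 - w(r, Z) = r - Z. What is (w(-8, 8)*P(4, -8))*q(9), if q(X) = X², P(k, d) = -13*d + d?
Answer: 139968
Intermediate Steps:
w(r, Z) = 2 + Z - r (w(r, Z) = 2 - (r - Z) = 2 + (Z - r) = 2 + Z - r)
P(k, d) = -12*d
(w(-8, 8)*P(4, -8))*q(9) = ((2 + 8 - 1*(-8))*(-12*(-8)))*9² = ((2 + 8 + 8)*96)*81 = (18*96)*81 = 1728*81 = 139968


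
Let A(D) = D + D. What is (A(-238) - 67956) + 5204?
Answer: -63228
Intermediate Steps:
A(D) = 2*D
(A(-238) - 67956) + 5204 = (2*(-238) - 67956) + 5204 = (-476 - 67956) + 5204 = -68432 + 5204 = -63228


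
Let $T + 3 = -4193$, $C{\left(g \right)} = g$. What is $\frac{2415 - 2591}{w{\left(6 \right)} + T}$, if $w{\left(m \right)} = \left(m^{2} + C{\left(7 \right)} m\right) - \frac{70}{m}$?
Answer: $\frac{528}{12389} \approx 0.042618$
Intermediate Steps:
$T = -4196$ ($T = -3 - 4193 = -4196$)
$w{\left(m \right)} = m^{2} - \frac{70}{m} + 7 m$ ($w{\left(m \right)} = \left(m^{2} + 7 m\right) - \frac{70}{m} = m^{2} - \frac{70}{m} + 7 m$)
$\frac{2415 - 2591}{w{\left(6 \right)} + T} = \frac{2415 - 2591}{\frac{-70 + 6^{2} \left(7 + 6\right)}{6} - 4196} = - \frac{176}{\frac{-70 + 36 \cdot 13}{6} - 4196} = - \frac{176}{\frac{-70 + 468}{6} - 4196} = - \frac{176}{\frac{1}{6} \cdot 398 - 4196} = - \frac{176}{\frac{199}{3} - 4196} = - \frac{176}{- \frac{12389}{3}} = \left(-176\right) \left(- \frac{3}{12389}\right) = \frac{528}{12389}$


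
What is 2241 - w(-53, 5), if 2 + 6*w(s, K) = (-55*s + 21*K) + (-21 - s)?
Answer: 5198/3 ≈ 1732.7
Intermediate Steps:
w(s, K) = -23/6 - 28*s/3 + 7*K/2 (w(s, K) = -1/3 + ((-55*s + 21*K) + (-21 - s))/6 = -1/3 + (-21 - 56*s + 21*K)/6 = -1/3 + (-7/2 - 28*s/3 + 7*K/2) = -23/6 - 28*s/3 + 7*K/2)
2241 - w(-53, 5) = 2241 - (-23/6 - 28/3*(-53) + (7/2)*5) = 2241 - (-23/6 + 1484/3 + 35/2) = 2241 - 1*1525/3 = 2241 - 1525/3 = 5198/3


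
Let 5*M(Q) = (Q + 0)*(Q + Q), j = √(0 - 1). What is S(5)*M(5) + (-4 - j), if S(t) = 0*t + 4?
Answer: 36 - I ≈ 36.0 - 1.0*I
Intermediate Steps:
S(t) = 4 (S(t) = 0 + 4 = 4)
j = I (j = √(-1) = I ≈ 1.0*I)
M(Q) = 2*Q²/5 (M(Q) = ((Q + 0)*(Q + Q))/5 = (Q*(2*Q))/5 = (2*Q²)/5 = 2*Q²/5)
S(5)*M(5) + (-4 - j) = 4*((⅖)*5²) + (-4 - I) = 4*((⅖)*25) + (-4 - I) = 4*10 + (-4 - I) = 40 + (-4 - I) = 36 - I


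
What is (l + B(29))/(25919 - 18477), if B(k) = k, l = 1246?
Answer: 1275/7442 ≈ 0.17132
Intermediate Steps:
(l + B(29))/(25919 - 18477) = (1246 + 29)/(25919 - 18477) = 1275/7442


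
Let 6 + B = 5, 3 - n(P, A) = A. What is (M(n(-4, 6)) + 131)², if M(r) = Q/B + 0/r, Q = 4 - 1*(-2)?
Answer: 15625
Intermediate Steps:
n(P, A) = 3 - A
B = -1 (B = -6 + 5 = -1)
Q = 6 (Q = 4 + 2 = 6)
M(r) = -6 (M(r) = 6/(-1) + 0/r = 6*(-1) + 0 = -6 + 0 = -6)
(M(n(-4, 6)) + 131)² = (-6 + 131)² = 125² = 15625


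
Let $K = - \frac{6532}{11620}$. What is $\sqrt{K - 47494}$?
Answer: $\frac{i \sqrt{400807797215}}{2905} \approx 217.93 i$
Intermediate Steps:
$K = - \frac{1633}{2905}$ ($K = \left(-6532\right) \frac{1}{11620} = - \frac{1633}{2905} \approx -0.56213$)
$\sqrt{K - 47494} = \sqrt{- \frac{1633}{2905} - 47494} = \sqrt{- \frac{137971703}{2905}} = \frac{i \sqrt{400807797215}}{2905}$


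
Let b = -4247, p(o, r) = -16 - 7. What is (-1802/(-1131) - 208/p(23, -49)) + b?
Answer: -110200517/26013 ≈ -4236.4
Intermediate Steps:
p(o, r) = -23
(-1802/(-1131) - 208/p(23, -49)) + b = (-1802/(-1131) - 208/(-23)) - 4247 = (-1802*(-1/1131) - 208*(-1/23)) - 4247 = (1802/1131 + 208/23) - 4247 = 276694/26013 - 4247 = -110200517/26013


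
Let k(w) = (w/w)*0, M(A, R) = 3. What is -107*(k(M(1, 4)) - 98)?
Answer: 10486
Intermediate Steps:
k(w) = 0 (k(w) = 1*0 = 0)
-107*(k(M(1, 4)) - 98) = -107*(0 - 98) = -107*(-98) = 10486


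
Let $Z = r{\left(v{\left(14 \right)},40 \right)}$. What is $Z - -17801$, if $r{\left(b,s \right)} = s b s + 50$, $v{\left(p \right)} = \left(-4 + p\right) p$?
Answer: $241851$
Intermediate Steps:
$v{\left(p \right)} = p \left(-4 + p\right)$
$r{\left(b,s \right)} = 50 + b s^{2}$ ($r{\left(b,s \right)} = b s s + 50 = b s^{2} + 50 = 50 + b s^{2}$)
$Z = 224050$ ($Z = 50 + 14 \left(-4 + 14\right) 40^{2} = 50 + 14 \cdot 10 \cdot 1600 = 50 + 140 \cdot 1600 = 50 + 224000 = 224050$)
$Z - -17801 = 224050 - -17801 = 224050 + 17801 = 241851$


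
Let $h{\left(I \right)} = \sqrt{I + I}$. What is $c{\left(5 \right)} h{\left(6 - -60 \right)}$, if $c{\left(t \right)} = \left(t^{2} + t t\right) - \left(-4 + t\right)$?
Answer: $98 \sqrt{33} \approx 562.97$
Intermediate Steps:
$c{\left(t \right)} = 4 - t + 2 t^{2}$ ($c{\left(t \right)} = \left(t^{2} + t^{2}\right) - \left(-4 + t\right) = 2 t^{2} - \left(-4 + t\right) = 4 - t + 2 t^{2}$)
$h{\left(I \right)} = \sqrt{2} \sqrt{I}$ ($h{\left(I \right)} = \sqrt{2 I} = \sqrt{2} \sqrt{I}$)
$c{\left(5 \right)} h{\left(6 - -60 \right)} = \left(4 - 5 + 2 \cdot 5^{2}\right) \sqrt{2} \sqrt{6 - -60} = \left(4 - 5 + 2 \cdot 25\right) \sqrt{2} \sqrt{6 + 60} = \left(4 - 5 + 50\right) \sqrt{2} \sqrt{66} = 49 \cdot 2 \sqrt{33} = 98 \sqrt{33}$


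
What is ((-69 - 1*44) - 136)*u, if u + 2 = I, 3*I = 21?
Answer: -1245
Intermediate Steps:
I = 7 (I = (⅓)*21 = 7)
u = 5 (u = -2 + 7 = 5)
((-69 - 1*44) - 136)*u = ((-69 - 1*44) - 136)*5 = ((-69 - 44) - 136)*5 = (-113 - 136)*5 = -249*5 = -1245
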